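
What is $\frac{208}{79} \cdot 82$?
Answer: $\frac{17056}{79} \approx 215.9$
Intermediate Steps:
$\frac{208}{79} \cdot 82 = \frac{17056}{79}$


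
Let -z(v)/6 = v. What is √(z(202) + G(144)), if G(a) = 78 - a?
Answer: 3*I*√142 ≈ 35.749*I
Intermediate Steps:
z(v) = -6*v
√(z(202) + G(144)) = √(-6*202 + (78 - 1*144)) = √(-1212 + (78 - 144)) = √(-1212 - 66) = √(-1278) = 3*I*√142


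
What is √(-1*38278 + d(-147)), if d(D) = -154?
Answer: 4*I*√2402 ≈ 196.04*I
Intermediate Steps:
√(-1*38278 + d(-147)) = √(-1*38278 - 154) = √(-38278 - 154) = √(-38432) = 4*I*√2402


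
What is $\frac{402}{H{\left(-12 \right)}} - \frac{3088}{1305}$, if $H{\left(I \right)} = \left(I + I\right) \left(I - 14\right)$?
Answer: $- \frac{233717}{135720} \approx -1.7221$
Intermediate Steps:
$H{\left(I \right)} = 2 I \left(-14 + I\right)$
$\frac{402}{H{\left(-12 \right)}} - \frac{3088}{1305} = \frac{402}{2 \left(-12\right) \left(-14 - 12\right)} - \frac{3088}{1305} = \frac{402}{2 \left(-12\right) \left(-26\right)} - \frac{3088}{1305} = \frac{402}{624} - \frac{3088}{1305} = 402 \cdot \frac{1}{624} - \frac{3088}{1305} = \frac{67}{104} - \frac{3088}{1305} = - \frac{233717}{135720}$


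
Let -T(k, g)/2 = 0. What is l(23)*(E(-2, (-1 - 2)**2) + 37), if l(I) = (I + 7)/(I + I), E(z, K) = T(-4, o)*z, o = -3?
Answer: 555/23 ≈ 24.130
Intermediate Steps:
T(k, g) = 0 (T(k, g) = -2*0 = 0)
E(z, K) = 0 (E(z, K) = 0*z = 0)
l(I) = (7 + I)/(2*I) (l(I) = (7 + I)/((2*I)) = (7 + I)*(1/(2*I)) = (7 + I)/(2*I))
l(23)*(E(-2, (-1 - 2)**2) + 37) = ((1/2)*(7 + 23)/23)*(0 + 37) = ((1/2)*(1/23)*30)*37 = (15/23)*37 = 555/23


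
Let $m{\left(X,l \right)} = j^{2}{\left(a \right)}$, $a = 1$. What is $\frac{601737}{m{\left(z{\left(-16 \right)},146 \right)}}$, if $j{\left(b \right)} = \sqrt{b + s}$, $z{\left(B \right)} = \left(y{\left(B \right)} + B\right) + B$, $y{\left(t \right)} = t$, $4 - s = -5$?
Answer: $\frac{601737}{10} \approx 60174.0$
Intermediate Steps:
$s = 9$ ($s = 4 - -5 = 4 + 5 = 9$)
$z{\left(B \right)} = 3 B$ ($z{\left(B \right)} = \left(B + B\right) + B = 2 B + B = 3 B$)
$j{\left(b \right)} = \sqrt{9 + b}$ ($j{\left(b \right)} = \sqrt{b + 9} = \sqrt{9 + b}$)
$m{\left(X,l \right)} = 10$ ($m{\left(X,l \right)} = \left(\sqrt{9 + 1}\right)^{2} = \left(\sqrt{10}\right)^{2} = 10$)
$\frac{601737}{m{\left(z{\left(-16 \right)},146 \right)}} = \frac{601737}{10}$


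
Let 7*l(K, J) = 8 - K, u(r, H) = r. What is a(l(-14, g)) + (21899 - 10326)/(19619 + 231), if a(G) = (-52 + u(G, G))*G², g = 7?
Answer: -3281761261/6808550 ≈ -482.01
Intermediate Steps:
l(K, J) = 8/7 - K/7 (l(K, J) = (8 - K)/7 = 8/7 - K/7)
a(G) = G²*(-52 + G) (a(G) = (-52 + G)*G² = G²*(-52 + G))
a(l(-14, g)) + (21899 - 10326)/(19619 + 231) = (8/7 - ⅐*(-14))²*(-52 + (8/7 - ⅐*(-14))) + (21899 - 10326)/(19619 + 231) = (8/7 + 2)²*(-52 + (8/7 + 2)) + 11573/19850 = (22/7)²*(-52 + 22/7) + 11573*(1/19850) = (484/49)*(-342/7) + 11573/19850 = -165528/343 + 11573/19850 = -3281761261/6808550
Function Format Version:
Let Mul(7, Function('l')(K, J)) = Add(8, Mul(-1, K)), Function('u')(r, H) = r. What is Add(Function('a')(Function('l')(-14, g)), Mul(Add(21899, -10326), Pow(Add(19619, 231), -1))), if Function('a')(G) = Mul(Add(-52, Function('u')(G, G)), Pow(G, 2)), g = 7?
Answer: Rational(-3281761261, 6808550) ≈ -482.01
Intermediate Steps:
Function('l')(K, J) = Add(Rational(8, 7), Mul(Rational(-1, 7), K)) (Function('l')(K, J) = Mul(Rational(1, 7), Add(8, Mul(-1, K))) = Add(Rational(8, 7), Mul(Rational(-1, 7), K)))
Function('a')(G) = Mul(Pow(G, 2), Add(-52, G)) (Function('a')(G) = Mul(Add(-52, G), Pow(G, 2)) = Mul(Pow(G, 2), Add(-52, G)))
Add(Function('a')(Function('l')(-14, g)), Mul(Add(21899, -10326), Pow(Add(19619, 231), -1))) = Add(Mul(Pow(Add(Rational(8, 7), Mul(Rational(-1, 7), -14)), 2), Add(-52, Add(Rational(8, 7), Mul(Rational(-1, 7), -14)))), Mul(Add(21899, -10326), Pow(Add(19619, 231), -1))) = Add(Mul(Pow(Add(Rational(8, 7), 2), 2), Add(-52, Add(Rational(8, 7), 2))), Mul(11573, Pow(19850, -1))) = Add(Mul(Pow(Rational(22, 7), 2), Add(-52, Rational(22, 7))), Mul(11573, Rational(1, 19850))) = Add(Mul(Rational(484, 49), Rational(-342, 7)), Rational(11573, 19850)) = Add(Rational(-165528, 343), Rational(11573, 19850)) = Rational(-3281761261, 6808550)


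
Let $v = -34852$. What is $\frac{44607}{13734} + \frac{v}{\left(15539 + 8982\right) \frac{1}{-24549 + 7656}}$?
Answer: $\frac{385097748851}{16036734} \approx 24013.0$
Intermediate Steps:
$\frac{44607}{13734} + \frac{v}{\left(15539 + 8982\right) \frac{1}{-24549 + 7656}} = \frac{44607}{13734} - \frac{34852}{\left(15539 + 8982\right) \frac{1}{-24549 + 7656}} = 44607 \cdot \frac{1}{13734} - \frac{34852}{24521 \frac{1}{-16893}} = \frac{14869}{4578} - \frac{34852}{24521 \left(- \frac{1}{16893}\right)} = \frac{14869}{4578} - \frac{34852}{- \frac{24521}{16893}} = \frac{14869}{4578} - - \frac{588754836}{24521} = \frac{14869}{4578} + \frac{588754836}{24521} = \frac{385097748851}{16036734}$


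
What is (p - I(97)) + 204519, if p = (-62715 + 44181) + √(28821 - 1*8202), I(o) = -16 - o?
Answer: 186098 + 3*√2291 ≈ 1.8624e+5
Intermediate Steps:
p = -18534 + 3*√2291 (p = -18534 + √(28821 - 8202) = -18534 + √20619 = -18534 + 3*√2291 ≈ -18390.)
(p - I(97)) + 204519 = ((-18534 + 3*√2291) - (-16 - 1*97)) + 204519 = ((-18534 + 3*√2291) - (-16 - 97)) + 204519 = ((-18534 + 3*√2291) - 1*(-113)) + 204519 = ((-18534 + 3*√2291) + 113) + 204519 = (-18421 + 3*√2291) + 204519 = 186098 + 3*√2291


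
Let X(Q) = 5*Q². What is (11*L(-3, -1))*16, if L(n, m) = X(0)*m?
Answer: 0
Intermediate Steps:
L(n, m) = 0 (L(n, m) = (5*0²)*m = (5*0)*m = 0*m = 0)
(11*L(-3, -1))*16 = (11*0)*16 = 0*16 = 0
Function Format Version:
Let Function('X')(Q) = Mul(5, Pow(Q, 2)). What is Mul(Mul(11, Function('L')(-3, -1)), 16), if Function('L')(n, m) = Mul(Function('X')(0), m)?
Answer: 0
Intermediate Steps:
Function('L')(n, m) = 0 (Function('L')(n, m) = Mul(Mul(5, Pow(0, 2)), m) = Mul(Mul(5, 0), m) = Mul(0, m) = 0)
Mul(Mul(11, Function('L')(-3, -1)), 16) = Mul(Mul(11, 0), 16) = Mul(0, 16) = 0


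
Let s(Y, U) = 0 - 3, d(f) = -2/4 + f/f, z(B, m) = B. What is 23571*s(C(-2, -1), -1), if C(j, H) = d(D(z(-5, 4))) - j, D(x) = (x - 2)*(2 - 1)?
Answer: -70713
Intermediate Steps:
D(x) = -2 + x (D(x) = (-2 + x)*1 = -2 + x)
d(f) = 1/2 (d(f) = -2*1/4 + 1 = -1/2 + 1 = 1/2)
C(j, H) = 1/2 - j
s(Y, U) = -3
23571*s(C(-2, -1), -1) = 23571*(-3) = -70713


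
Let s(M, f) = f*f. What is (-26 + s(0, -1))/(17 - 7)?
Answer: -5/2 ≈ -2.5000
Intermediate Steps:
s(M, f) = f**2
(-26 + s(0, -1))/(17 - 7) = (-26 + (-1)**2)/(17 - 7) = (-26 + 1)/10 = -25*1/10 = -5/2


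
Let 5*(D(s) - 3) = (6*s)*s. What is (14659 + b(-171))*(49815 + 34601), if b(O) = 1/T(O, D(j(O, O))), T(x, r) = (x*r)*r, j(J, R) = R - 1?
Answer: 6668296625584098532864/5388722206731 ≈ 1.2375e+9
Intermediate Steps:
j(J, R) = -1 + R
D(s) = 3 + 6*s²/5 (D(s) = 3 + ((6*s)*s)/5 = 3 + (6*s²)/5 = 3 + 6*s²/5)
T(x, r) = x*r² (T(x, r) = (r*x)*r = x*r²)
b(O) = 1/(O*(3 + 6*(-1 + O)²/5)²)
(14659 + b(-171))*(49815 + 34601) = (14659 + (25/9)/(-171*(5 + 2*(-1 - 171)²)²))*(49815 + 34601) = (14659 + (25/9)*(-1/171)/(5 + 2*(-172)²)²)*84416 = (14659 + (25/9)*(-1/171)/(5 + 2*29584)²)*84416 = (14659 + (25/9)*(-1/171)/(5 + 59168)²)*84416 = (14659 + (25/9)*(-1/171)/59173²)*84416 = (14659 + (25/9)*(-1/171)*(1/3501443929))*84416 = (14659 - 25/5388722206731)*84416 = (78993278828469704/5388722206731)*84416 = 6668296625584098532864/5388722206731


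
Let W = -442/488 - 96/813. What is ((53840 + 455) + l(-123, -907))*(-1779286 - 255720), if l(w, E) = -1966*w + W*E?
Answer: -19985365562324515/33062 ≈ -6.0448e+11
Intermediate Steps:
W = -67699/66124 (W = -442*1/488 - 96*1/813 = -221/244 - 32/271 = -67699/66124 ≈ -1.0238)
l(w, E) = -1966*w - 67699*E/66124
((53840 + 455) + l(-123, -907))*(-1779286 - 255720) = ((53840 + 455) + (-1966*(-123) - 67699/66124*(-907)))*(-1779286 - 255720) = (54295 + (241818 + 61402993/66124))*(-2035006) = (54295 + 16051376425/66124)*(-2035006) = (19641579005/66124)*(-2035006) = -19985365562324515/33062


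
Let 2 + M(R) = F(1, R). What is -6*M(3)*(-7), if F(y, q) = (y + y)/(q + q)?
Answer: -70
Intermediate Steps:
F(y, q) = y/q (F(y, q) = (2*y)/((2*q)) = (2*y)*(1/(2*q)) = y/q)
M(R) = -2 + 1/R
-6*M(3)*(-7) = -6*(-2 + 1/3)*(-7) = -6*(-2 + ⅓)*(-7) = -6*(-5/3)*(-7) = 10*(-7) = -70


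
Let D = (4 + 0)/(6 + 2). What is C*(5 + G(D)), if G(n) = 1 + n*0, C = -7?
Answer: -42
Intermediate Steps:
D = ½ (D = 4/8 = 4*(⅛) = ½ ≈ 0.50000)
G(n) = 1 (G(n) = 1 + 0 = 1)
C*(5 + G(D)) = -7*(5 + 1) = -7*6 = -42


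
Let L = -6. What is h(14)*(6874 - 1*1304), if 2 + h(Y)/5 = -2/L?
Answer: -139250/3 ≈ -46417.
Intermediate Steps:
h(Y) = -25/3 (h(Y) = -10 + 5*(-2/(-6)) = -10 + 5*(-2*(-⅙)) = -10 + 5*(⅓) = -10 + 5/3 = -25/3)
h(14)*(6874 - 1*1304) = -25*(6874 - 1*1304)/3 = -25*(6874 - 1304)/3 = -25/3*5570 = -139250/3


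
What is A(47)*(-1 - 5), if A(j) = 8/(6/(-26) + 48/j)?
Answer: -9776/161 ≈ -60.721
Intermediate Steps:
A(j) = 8/(-3/13 + 48/j) (A(j) = 8/(6*(-1/26) + 48/j) = 8/(-3/13 + 48/j))
A(47)*(-1 - 5) = (-104*47/(-624 + 3*47))*(-1 - 5) = -104*47/(-624 + 141)*(-6) = -104*47/(-483)*(-6) = -104*47*(-1/483)*(-6) = (4888/483)*(-6) = -9776/161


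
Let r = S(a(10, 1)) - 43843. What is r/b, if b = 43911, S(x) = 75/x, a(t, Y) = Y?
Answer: -43768/43911 ≈ -0.99674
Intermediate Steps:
r = -43768 (r = 75/1 - 43843 = 75*1 - 43843 = 75 - 43843 = -43768)
r/b = -43768/43911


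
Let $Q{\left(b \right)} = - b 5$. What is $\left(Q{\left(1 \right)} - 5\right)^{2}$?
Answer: $100$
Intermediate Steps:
$Q{\left(b \right)} = - 5 b$
$\left(Q{\left(1 \right)} - 5\right)^{2} = \left(\left(-5\right) 1 - 5\right)^{2} = \left(-5 - 5\right)^{2} = \left(-10\right)^{2} = 100$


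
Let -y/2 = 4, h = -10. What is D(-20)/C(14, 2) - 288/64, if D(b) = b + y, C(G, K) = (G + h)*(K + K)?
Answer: -25/4 ≈ -6.2500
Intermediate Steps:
y = -8 (y = -2*4 = -8)
C(G, K) = 2*K*(-10 + G) (C(G, K) = (G - 10)*(K + K) = (-10 + G)*(2*K) = 2*K*(-10 + G))
D(b) = -8 + b (D(b) = b - 8 = -8 + b)
D(-20)/C(14, 2) - 288/64 = (-8 - 20)/((2*2*(-10 + 14))) - 288/64 = -28/(2*2*4) - 288*1/64 = -28/16 - 9/2 = -28*1/16 - 9/2 = -7/4 - 9/2 = -25/4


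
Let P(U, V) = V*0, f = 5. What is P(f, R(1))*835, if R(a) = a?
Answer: 0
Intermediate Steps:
P(U, V) = 0
P(f, R(1))*835 = 0*835 = 0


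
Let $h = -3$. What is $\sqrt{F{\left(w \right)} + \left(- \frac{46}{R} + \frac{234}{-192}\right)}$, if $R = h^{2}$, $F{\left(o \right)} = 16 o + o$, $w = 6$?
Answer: $\frac{\sqrt{55106}}{24} \approx 9.7811$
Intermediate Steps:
$F{\left(o \right)} = 17 o$
$R = 9$ ($R = \left(-3\right)^{2} = 9$)
$\sqrt{F{\left(w \right)} + \left(- \frac{46}{R} + \frac{234}{-192}\right)} = \sqrt{17 \cdot 6 + \left(- \frac{46}{9} + \frac{234}{-192}\right)} = \sqrt{102 + \left(\left(-46\right) \frac{1}{9} + 234 \left(- \frac{1}{192}\right)\right)} = \sqrt{102 - \frac{1823}{288}} = \sqrt{\frac{27553}{288}} = \frac{\sqrt{55106}}{24}$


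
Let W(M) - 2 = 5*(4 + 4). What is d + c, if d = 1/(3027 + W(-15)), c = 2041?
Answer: 6263830/3069 ≈ 2041.0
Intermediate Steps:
W(M) = 42 (W(M) = 2 + 5*(4 + 4) = 2 + 5*8 = 2 + 40 = 42)
d = 1/3069 (d = 1/(3027 + 42) = 1/3069 ≈ 0.00032584)
d + c = 1/3069 + 2041 = 6263830/3069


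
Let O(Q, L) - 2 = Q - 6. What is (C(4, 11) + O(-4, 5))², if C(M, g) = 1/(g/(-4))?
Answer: 8464/121 ≈ 69.950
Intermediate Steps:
C(M, g) = -4/g (C(M, g) = 1/(g*(-¼)) = 1/(-g/4) = -4/g)
O(Q, L) = -4 + Q (O(Q, L) = 2 + (Q - 6) = 2 + (-6 + Q) = -4 + Q)
(C(4, 11) + O(-4, 5))² = (-4/11 + (-4 - 4))² = (-4*1/11 - 8)² = (-4/11 - 8)² = (-92/11)² = 8464/121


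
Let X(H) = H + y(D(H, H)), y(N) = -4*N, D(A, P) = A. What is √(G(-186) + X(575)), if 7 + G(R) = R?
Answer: I*√1918 ≈ 43.795*I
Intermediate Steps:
X(H) = -3*H (X(H) = H - 4*H = -3*H)
G(R) = -7 + R
√(G(-186) + X(575)) = √((-7 - 186) - 3*575) = √(-193 - 1725) = √(-1918) = I*√1918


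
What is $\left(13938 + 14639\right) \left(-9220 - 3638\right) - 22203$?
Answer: $-367465269$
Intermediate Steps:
$\left(13938 + 14639\right) \left(-9220 - 3638\right) - 22203 = 28577 \left(-12858\right) - 22203 = -367443066 - 22203 = -367465269$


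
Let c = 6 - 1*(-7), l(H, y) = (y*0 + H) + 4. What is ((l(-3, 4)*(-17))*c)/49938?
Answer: -221/49938 ≈ -0.0044255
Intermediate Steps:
l(H, y) = 4 + H (l(H, y) = (0 + H) + 4 = H + 4 = 4 + H)
c = 13 (c = 6 + 7 = 13)
((l(-3, 4)*(-17))*c)/49938 = (((4 - 3)*(-17))*13)/49938 = ((1*(-17))*13)*(1/49938) = -17*13*(1/49938) = -221*1/49938 = -221/49938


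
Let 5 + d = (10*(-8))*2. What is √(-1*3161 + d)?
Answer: I*√3326 ≈ 57.672*I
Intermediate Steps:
d = -165 (d = -5 + (10*(-8))*2 = -5 - 80*2 = -5 - 160 = -165)
√(-1*3161 + d) = √(-1*3161 - 165) = √(-3161 - 165) = √(-3326) = I*√3326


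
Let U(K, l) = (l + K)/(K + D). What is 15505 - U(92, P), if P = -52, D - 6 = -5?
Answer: 1441925/93 ≈ 15505.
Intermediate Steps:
D = 1 (D = 6 - 5 = 1)
U(K, l) = (K + l)/(1 + K) (U(K, l) = (l + K)/(K + 1) = (K + l)/(1 + K))
15505 - U(92, P) = 15505 - (92 - 52)/(1 + 92) = 15505 - 40/93 = 1441925/93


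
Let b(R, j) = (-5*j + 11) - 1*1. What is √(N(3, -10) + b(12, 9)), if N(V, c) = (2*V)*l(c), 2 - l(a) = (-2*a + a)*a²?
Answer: I*√6023 ≈ 77.608*I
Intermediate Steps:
l(a) = 2 + a³ (l(a) = 2 - (-2*a + a)*a² = 2 - (-a)*a² = 2 - (-1)*a³ = 2 + a³)
N(V, c) = 2*V*(2 + c³) (N(V, c) = (2*V)*(2 + c³) = 2*V*(2 + c³))
b(R, j) = 10 - 5*j (b(R, j) = (11 - 5*j) - 1 = 10 - 5*j)
√(N(3, -10) + b(12, 9)) = √(2*3*(2 + (-10)³) + (10 - 5*9)) = √(2*3*(2 - 1000) + (10 - 45)) = √(2*3*(-998) - 35) = √(-5988 - 35) = √(-6023) = I*√6023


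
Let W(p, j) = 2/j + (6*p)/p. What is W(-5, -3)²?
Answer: 256/9 ≈ 28.444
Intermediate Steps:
W(p, j) = 6 + 2/j (W(p, j) = 2/j + 6 = 6 + 2/j)
W(-5, -3)² = (6 + 2/(-3))² = (6 + 2*(-⅓))² = (6 - ⅔)² = (16/3)² = 256/9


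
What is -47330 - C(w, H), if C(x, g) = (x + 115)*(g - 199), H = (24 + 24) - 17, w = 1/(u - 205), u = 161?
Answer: -308152/11 ≈ -28014.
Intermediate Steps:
w = -1/44 (w = 1/(161 - 205) = 1/(-44) = -1/44 ≈ -0.022727)
H = 31 (H = 48 - 17 = 31)
C(x, g) = (-199 + g)*(115 + x) (C(x, g) = (115 + x)*(-199 + g) = (-199 + g)*(115 + x))
-47330 - C(w, H) = -47330 - (-22885 - 199*(-1/44) + 115*31 + 31*(-1/44)) = -47330 - (-22885 + 199/44 + 3565 - 31/44) = -47330 - 1*(-212478/11) = -47330 + 212478/11 = -308152/11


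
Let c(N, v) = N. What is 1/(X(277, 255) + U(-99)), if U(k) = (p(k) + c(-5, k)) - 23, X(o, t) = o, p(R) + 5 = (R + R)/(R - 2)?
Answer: 101/24842 ≈ 0.0040657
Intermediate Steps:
p(R) = -5 + 2*R/(-2 + R) (p(R) = -5 + (R + R)/(R - 2) = -5 + (2*R)/(-2 + R) = -5 + 2*R/(-2 + R))
U(k) = -28 + (10 - 3*k)/(-2 + k) (U(k) = ((10 - 3*k)/(-2 + k) - 5) - 23 = (-5 + (10 - 3*k)/(-2 + k)) - 23 = -28 + (10 - 3*k)/(-2 + k))
1/(X(277, 255) + U(-99)) = 1/(277 + (66 - 31*(-99))/(-2 - 99)) = 1/(277 + (66 + 3069)/(-101)) = 1/(277 - 1/101*3135) = 1/(277 - 3135/101) = 1/(24842/101) = 101/24842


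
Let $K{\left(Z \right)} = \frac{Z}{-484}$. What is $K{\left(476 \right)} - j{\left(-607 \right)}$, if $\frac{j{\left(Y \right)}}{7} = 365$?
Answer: $- \frac{309274}{121} \approx -2556.0$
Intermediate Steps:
$j{\left(Y \right)} = 2555$ ($j{\left(Y \right)} = 7 \cdot 365 = 2555$)
$K{\left(Z \right)} = - \frac{Z}{484}$ ($K{\left(Z \right)} = Z \left(- \frac{1}{484}\right) = - \frac{Z}{484}$)
$K{\left(476 \right)} - j{\left(-607 \right)} = \left(- \frac{1}{484}\right) 476 - 2555 = - \frac{119}{121} - 2555 = - \frac{309274}{121}$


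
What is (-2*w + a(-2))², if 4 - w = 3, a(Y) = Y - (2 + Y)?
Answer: 16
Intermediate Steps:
a(Y) = -2 (a(Y) = Y + (-2 - Y) = -2)
w = 1 (w = 4 - 1*3 = 4 - 3 = 1)
(-2*w + a(-2))² = (-2*1 - 2)² = (-2 - 2)² = (-4)² = 16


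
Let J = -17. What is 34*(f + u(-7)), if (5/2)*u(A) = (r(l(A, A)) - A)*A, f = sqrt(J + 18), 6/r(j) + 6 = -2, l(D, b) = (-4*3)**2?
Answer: -561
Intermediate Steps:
l(D, b) = 144 (l(D, b) = (-12)**2 = 144)
r(j) = -3/4 (r(j) = 6/(-6 - 2) = 6/(-8) = 6*(-1/8) = -3/4)
f = 1 (f = sqrt(-17 + 18) = sqrt(1) = 1)
u(A) = 2*A*(-3/4 - A)/5 (u(A) = 2*((-3/4 - A)*A)/5 = 2*(A*(-3/4 - A))/5 = 2*A*(-3/4 - A)/5)
34*(f + u(-7)) = 34*(1 - 1/10*(-7)*(3 + 4*(-7))) = 34*(1 - 1/10*(-7)*(3 - 28)) = 34*(1 - 1/10*(-7)*(-25)) = 34*(1 - 35/2) = 34*(-33/2) = -561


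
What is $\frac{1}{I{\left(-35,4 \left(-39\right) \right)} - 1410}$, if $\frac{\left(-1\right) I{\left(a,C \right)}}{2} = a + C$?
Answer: $- \frac{1}{1028} \approx -0.00097276$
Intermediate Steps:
$I{\left(a,C \right)} = - 2 C - 2 a$ ($I{\left(a,C \right)} = - 2 \left(a + C\right) = - 2 \left(C + a\right) = - 2 C - 2 a$)
$\frac{1}{I{\left(-35,4 \left(-39\right) \right)} - 1410} = \frac{1}{\left(- 2 \cdot 4 \left(-39\right) - -70\right) - 1410} = \frac{1}{\left(\left(-2\right) \left(-156\right) + 70\right) - 1410} = \frac{1}{\left(312 + 70\right) - 1410} = \frac{1}{382 - 1410} = \frac{1}{-1028} = - \frac{1}{1028}$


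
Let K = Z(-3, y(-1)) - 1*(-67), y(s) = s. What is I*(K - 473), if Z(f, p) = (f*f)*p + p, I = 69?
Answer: -28704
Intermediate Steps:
Z(f, p) = p + p*f² (Z(f, p) = f²*p + p = p*f² + p = p + p*f²)
K = 57 (K = -(1 + (-3)²) - 1*(-67) = -(1 + 9) + 67 = -1*10 + 67 = -10 + 67 = 57)
I*(K - 473) = 69*(57 - 473) = 69*(-416) = -28704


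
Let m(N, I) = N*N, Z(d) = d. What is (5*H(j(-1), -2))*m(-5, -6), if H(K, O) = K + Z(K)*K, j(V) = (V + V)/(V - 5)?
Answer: 500/9 ≈ 55.556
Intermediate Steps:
m(N, I) = N**2
j(V) = 2*V/(-5 + V) (j(V) = (2*V)/(-5 + V) = 2*V/(-5 + V))
H(K, O) = K + K**2 (H(K, O) = K + K*K = K + K**2)
(5*H(j(-1), -2))*m(-5, -6) = (5*((2*(-1)/(-5 - 1))*(1 + 2*(-1)/(-5 - 1))))*(-5)**2 = (5*((2*(-1)/(-6))*(1 + 2*(-1)/(-6))))*25 = (5*((2*(-1)*(-1/6))*(1 + 2*(-1)*(-1/6))))*25 = (5*((1 + 1/3)/3))*25 = (5*((1/3)*(4/3)))*25 = (5*(4/9))*25 = (20/9)*25 = 500/9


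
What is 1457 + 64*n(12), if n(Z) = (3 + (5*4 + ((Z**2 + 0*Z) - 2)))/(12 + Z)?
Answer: 1897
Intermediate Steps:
n(Z) = (21 + Z**2)/(12 + Z) (n(Z) = (3 + (20 + ((Z**2 + 0) - 2)))/(12 + Z) = (3 + (20 + (Z**2 - 2)))/(12 + Z) = (3 + (20 + (-2 + Z**2)))/(12 + Z) = (3 + (18 + Z**2))/(12 + Z) = (21 + Z**2)/(12 + Z))
1457 + 64*n(12) = 1457 + 64*((21 + 12**2)/(12 + 12)) = 1457 + 64*((21 + 144)/24) = 1457 + 64*((1/24)*165) = 1457 + 64*(55/8) = 1457 + 440 = 1897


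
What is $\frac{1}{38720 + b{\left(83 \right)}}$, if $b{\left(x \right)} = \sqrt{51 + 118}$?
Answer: $\frac{1}{38733} \approx 2.5818 \cdot 10^{-5}$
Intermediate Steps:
$b{\left(x \right)} = 13$ ($b{\left(x \right)} = \sqrt{169} = 13$)
$\frac{1}{38720 + b{\left(83 \right)}} = \frac{1}{38720 + 13} = \frac{1}{38733}$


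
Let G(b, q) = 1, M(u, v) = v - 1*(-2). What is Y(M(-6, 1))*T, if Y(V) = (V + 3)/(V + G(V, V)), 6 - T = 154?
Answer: -222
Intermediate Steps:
M(u, v) = 2 + v (M(u, v) = v + 2 = 2 + v)
T = -148 (T = 6 - 1*154 = 6 - 154 = -148)
Y(V) = (3 + V)/(1 + V) (Y(V) = (V + 3)/(V + 1) = (3 + V)/(1 + V))
Y(M(-6, 1))*T = ((3 + (2 + 1))/(1 + (2 + 1)))*(-148) = ((3 + 3)/(1 + 3))*(-148) = (6/4)*(-148) = ((¼)*6)*(-148) = (3/2)*(-148) = -222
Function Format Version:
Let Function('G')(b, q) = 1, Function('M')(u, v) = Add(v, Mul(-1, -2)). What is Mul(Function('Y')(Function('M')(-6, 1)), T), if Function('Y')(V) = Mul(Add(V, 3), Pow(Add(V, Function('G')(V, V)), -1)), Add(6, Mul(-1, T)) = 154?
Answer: -222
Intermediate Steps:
Function('M')(u, v) = Add(2, v) (Function('M')(u, v) = Add(v, 2) = Add(2, v))
T = -148 (T = Add(6, Mul(-1, 154)) = Add(6, -154) = -148)
Function('Y')(V) = Mul(Pow(Add(1, V), -1), Add(3, V)) (Function('Y')(V) = Mul(Add(V, 3), Pow(Add(V, 1), -1)) = Mul(Add(3, V), Pow(Add(1, V), -1)) = Mul(Pow(Add(1, V), -1), Add(3, V)))
Mul(Function('Y')(Function('M')(-6, 1)), T) = Mul(Mul(Pow(Add(1, Add(2, 1)), -1), Add(3, Add(2, 1))), -148) = Mul(Mul(Pow(Add(1, 3), -1), Add(3, 3)), -148) = Mul(Mul(Pow(4, -1), 6), -148) = Mul(Mul(Rational(1, 4), 6), -148) = Mul(Rational(3, 2), -148) = -222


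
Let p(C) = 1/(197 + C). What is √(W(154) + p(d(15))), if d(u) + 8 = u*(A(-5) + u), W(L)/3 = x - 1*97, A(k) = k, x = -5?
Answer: 7*I*√717663/339 ≈ 17.493*I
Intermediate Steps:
W(L) = -306 (W(L) = 3*(-5 - 1*97) = 3*(-5 - 97) = 3*(-102) = -306)
d(u) = -8 + u*(-5 + u)
√(W(154) + p(d(15))) = √(-306 + 1/(197 + (-8 + 15² - 5*15))) = √(-306 + 1/(197 + (-8 + 225 - 75))) = √(-306 + 1/(197 + 142)) = √(-306 + 1/339) = √(-103733/339) = 7*I*√717663/339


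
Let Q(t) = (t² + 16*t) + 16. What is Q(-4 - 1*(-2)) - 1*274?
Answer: -286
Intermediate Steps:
Q(t) = 16 + t² + 16*t
Q(-4 - 1*(-2)) - 1*274 = (16 + (-4 - 1*(-2))² + 16*(-4 - 1*(-2))) - 1*274 = (16 + (-4 + 2)² + 16*(-4 + 2)) - 274 = (16 + (-2)² + 16*(-2)) - 274 = (16 + 4 - 32) - 274 = -12 - 274 = -286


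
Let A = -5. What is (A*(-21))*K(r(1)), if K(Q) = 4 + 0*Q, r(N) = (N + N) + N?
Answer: 420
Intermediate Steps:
r(N) = 3*N (r(N) = 2*N + N = 3*N)
K(Q) = 4 (K(Q) = 4 + 0 = 4)
(A*(-21))*K(r(1)) = -5*(-21)*4 = 105*4 = 420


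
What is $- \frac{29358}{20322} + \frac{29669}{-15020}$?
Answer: $- \frac{57993921}{16957580} \approx -3.4199$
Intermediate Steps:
$- \frac{29358}{20322} + \frac{29669}{-15020} = \left(-29358\right) \frac{1}{20322} + 29669 \left(- \frac{1}{15020}\right) = - \frac{1631}{1129} - \frac{29669}{15020} = - \frac{57993921}{16957580}$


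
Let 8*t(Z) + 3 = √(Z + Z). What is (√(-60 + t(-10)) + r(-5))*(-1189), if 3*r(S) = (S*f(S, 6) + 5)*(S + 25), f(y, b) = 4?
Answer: 118900 - 1189*√(-966 + 4*I*√5)/4 ≈ 1.1886e+5 - 9238.8*I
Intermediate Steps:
t(Z) = -3/8 + √2*√Z/8 (t(Z) = -3/8 + √(Z + Z)/8 = -3/8 + √(2*Z)/8 = -3/8 + (√2*√Z)/8 = -3/8 + √2*√Z/8)
r(S) = (5 + 4*S)*(25 + S)/3 (r(S) = ((S*4 + 5)*(S + 25))/3 = ((4*S + 5)*(25 + S))/3 = ((5 + 4*S)*(25 + S))/3 = (5 + 4*S)*(25 + S)/3)
(√(-60 + t(-10)) + r(-5))*(-1189) = (√(-60 + (-3/8 + √2*√(-10)/8)) + (125/3 + 35*(-5) + (4/3)*(-5)²))*(-1189) = (√(-60 + (-3/8 + √2*(I*√10)/8)) + (125/3 - 175 + (4/3)*25))*(-1189) = (√(-60 + (-3/8 + I*√5/4)) + (125/3 - 175 + 100/3))*(-1189) = (√(-483/8 + I*√5/4) - 100)*(-1189) = (-100 + √(-483/8 + I*√5/4))*(-1189) = 118900 - 1189*√(-483/8 + I*√5/4)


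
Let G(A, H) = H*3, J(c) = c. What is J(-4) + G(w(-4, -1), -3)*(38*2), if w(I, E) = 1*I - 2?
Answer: -688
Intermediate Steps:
w(I, E) = -2 + I (w(I, E) = I - 2 = -2 + I)
G(A, H) = 3*H
J(-4) + G(w(-4, -1), -3)*(38*2) = -4 + (3*(-3))*(38*2) = -4 - 9*76 = -4 - 684 = -688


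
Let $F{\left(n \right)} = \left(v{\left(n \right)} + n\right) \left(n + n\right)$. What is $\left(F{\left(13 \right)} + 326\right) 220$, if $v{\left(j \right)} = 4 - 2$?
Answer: $157520$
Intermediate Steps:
$v{\left(j \right)} = 2$
$F{\left(n \right)} = 2 n \left(2 + n\right)$ ($F{\left(n \right)} = \left(2 + n\right) \left(n + n\right) = \left(2 + n\right) 2 n = 2 n \left(2 + n\right)$)
$\left(F{\left(13 \right)} + 326\right) 220 = \left(2 \cdot 13 \left(2 + 13\right) + 326\right) 220 = \left(2 \cdot 13 \cdot 15 + 326\right) 220 = \left(390 + 326\right) 220 = 716 \cdot 220 = 157520$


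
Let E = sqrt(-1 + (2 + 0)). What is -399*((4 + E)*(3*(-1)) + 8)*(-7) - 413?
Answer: -19964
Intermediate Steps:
E = 1 (E = sqrt(-1 + 2) = sqrt(1) = 1)
-399*((4 + E)*(3*(-1)) + 8)*(-7) - 413 = -399*((4 + 1)*(3*(-1)) + 8)*(-7) - 413 = -399*(5*(-3) + 8)*(-7) - 413 = -399*(-15 + 8)*(-7) - 413 = -(-2793)*(-7) - 413 = -399*49 - 413 = -19551 - 413 = -19964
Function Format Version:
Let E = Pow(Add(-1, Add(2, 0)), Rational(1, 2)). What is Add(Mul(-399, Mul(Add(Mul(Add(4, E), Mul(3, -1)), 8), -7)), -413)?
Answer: -19964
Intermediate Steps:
E = 1 (E = Pow(Add(-1, 2), Rational(1, 2)) = Pow(1, Rational(1, 2)) = 1)
Add(Mul(-399, Mul(Add(Mul(Add(4, E), Mul(3, -1)), 8), -7)), -413) = Add(Mul(-399, Mul(Add(Mul(Add(4, 1), Mul(3, -1)), 8), -7)), -413) = Add(Mul(-399, Mul(Add(Mul(5, -3), 8), -7)), -413) = Add(Mul(-399, Mul(Add(-15, 8), -7)), -413) = Add(Mul(-399, Mul(-7, -7)), -413) = Add(Mul(-399, 49), -413) = Add(-19551, -413) = -19964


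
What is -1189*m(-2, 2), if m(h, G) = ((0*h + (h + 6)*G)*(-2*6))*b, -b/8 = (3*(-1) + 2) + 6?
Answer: -4565760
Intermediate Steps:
b = -40 (b = -8*((3*(-1) + 2) + 6) = -8*((-3 + 2) + 6) = -8*(-1 + 6) = -8*5 = -40)
m(h, G) = 480*G*(6 + h) (m(h, G) = ((0*h + (h + 6)*G)*(-2*6))*(-40) = ((0 + (6 + h)*G)*(-12))*(-40) = ((0 + G*(6 + h))*(-12))*(-40) = ((G*(6 + h))*(-12))*(-40) = -12*G*(6 + h)*(-40) = 480*G*(6 + h))
-1189*m(-2, 2) = -570720*2*(6 - 2) = -570720*2*4 = -1189*3840 = -4565760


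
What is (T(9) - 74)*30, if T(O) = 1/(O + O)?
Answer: -6655/3 ≈ -2218.3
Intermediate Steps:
T(O) = 1/(2*O)
(T(9) - 74)*30 = ((½)/9 - 74)*30 = ((½)*(⅑) - 74)*30 = (1/18 - 74)*30 = -1331/18*30 = -6655/3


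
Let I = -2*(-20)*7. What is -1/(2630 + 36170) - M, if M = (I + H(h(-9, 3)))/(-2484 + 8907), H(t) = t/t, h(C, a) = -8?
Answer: -10909223/249212400 ≈ -0.043775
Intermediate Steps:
H(t) = 1
I = 280 (I = 40*7 = 280)
M = 281/6423 (M = (280 + 1)/(-2484 + 8907) = 281/6423 ≈ 0.043749)
-1/(2630 + 36170) - M = -1/(2630 + 36170) - 1*281/6423 = -1/38800 - 281/6423 = -10909223/249212400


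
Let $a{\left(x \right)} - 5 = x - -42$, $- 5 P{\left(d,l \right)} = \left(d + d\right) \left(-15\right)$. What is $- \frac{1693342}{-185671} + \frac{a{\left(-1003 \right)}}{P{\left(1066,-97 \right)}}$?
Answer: $\frac{2663278489}{296887929} \approx 8.9707$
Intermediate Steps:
$P{\left(d,l \right)} = 6 d$ ($P{\left(d,l \right)} = - \frac{\left(d + d\right) \left(-15\right)}{5} = - \frac{2 d \left(-15\right)}{5} = - \frac{\left(-30\right) d}{5} = 6 d$)
$a{\left(x \right)} = 47 + x$ ($a{\left(x \right)} = 5 + \left(x - -42\right) = 5 + \left(x + 42\right) = 5 + \left(42 + x\right) = 47 + x$)
$- \frac{1693342}{-185671} + \frac{a{\left(-1003 \right)}}{P{\left(1066,-97 \right)}} = - \frac{1693342}{-185671} + \frac{47 - 1003}{6 \cdot 1066} = \left(-1693342\right) \left(- \frac{1}{185671}\right) - \frac{956}{6396} = \frac{1693342}{185671} - \frac{239}{1599} = \frac{2663278489}{296887929}$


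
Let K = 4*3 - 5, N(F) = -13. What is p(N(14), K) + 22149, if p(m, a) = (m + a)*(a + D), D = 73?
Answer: 21669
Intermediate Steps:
K = 7 (K = 12 - 5 = 7)
p(m, a) = (73 + a)*(a + m) (p(m, a) = (m + a)*(a + 73) = (a + m)*(73 + a) = (73 + a)*(a + m))
p(N(14), K) + 22149 = (7² + 73*7 + 73*(-13) + 7*(-13)) + 22149 = (49 + 511 - 949 - 91) + 22149 = -480 + 22149 = 21669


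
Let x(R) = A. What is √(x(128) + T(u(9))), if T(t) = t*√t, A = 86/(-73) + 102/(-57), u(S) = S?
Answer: √46232871/1387 ≈ 4.9023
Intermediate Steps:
A = -4116/1387 (A = 86*(-1/73) + 102*(-1/57) = -86/73 - 34/19 = -4116/1387 ≈ -2.9676)
x(R) = -4116/1387
T(t) = t^(3/2)
√(x(128) + T(u(9))) = √(-4116/1387 + 9^(3/2)) = √(-4116/1387 + 27) = √(33333/1387) = √46232871/1387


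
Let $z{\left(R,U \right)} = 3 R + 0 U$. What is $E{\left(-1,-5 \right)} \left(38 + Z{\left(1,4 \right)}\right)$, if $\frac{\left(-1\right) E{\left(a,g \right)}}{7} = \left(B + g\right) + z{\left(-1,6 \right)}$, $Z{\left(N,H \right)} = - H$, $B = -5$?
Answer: $3094$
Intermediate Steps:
$z{\left(R,U \right)} = 3 R$ ($z{\left(R,U \right)} = 3 R + 0 = 3 R$)
$E{\left(a,g \right)} = 56 - 7 g$ ($E{\left(a,g \right)} = - 7 \left(\left(-5 + g\right) + 3 \left(-1\right)\right) = - 7 \left(\left(-5 + g\right) - 3\right) = - 7 \left(-8 + g\right) = 56 - 7 g$)
$E{\left(-1,-5 \right)} \left(38 + Z{\left(1,4 \right)}\right) = \left(56 - -35\right) \left(38 - 4\right) = \left(56 + 35\right) \left(38 - 4\right) = 91 \cdot 34 = 3094$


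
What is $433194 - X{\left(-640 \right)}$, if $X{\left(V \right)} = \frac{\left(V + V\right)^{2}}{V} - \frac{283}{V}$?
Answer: $\frac{278882277}{640} \approx 4.3575 \cdot 10^{5}$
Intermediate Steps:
$X{\left(V \right)} = - \frac{283}{V} + 4 V$ ($X{\left(V \right)} = \frac{\left(2 V\right)^{2}}{V} - \frac{283}{V} = \frac{4 V^{2}}{V} - \frac{283}{V} = 4 V - \frac{283}{V} = - \frac{283}{V} + 4 V$)
$433194 - X{\left(-640 \right)} = 433194 - \left(- \frac{283}{-640} + 4 \left(-640\right)\right) = 433194 - \left(\left(-283\right) \left(- \frac{1}{640}\right) - 2560\right) = 433194 - \left(\frac{283}{640} - 2560\right) = 433194 - - \frac{1638117}{640} = 433194 + \frac{1638117}{640} = \frac{278882277}{640}$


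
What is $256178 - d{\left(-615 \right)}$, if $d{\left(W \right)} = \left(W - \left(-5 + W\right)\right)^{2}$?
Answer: $256153$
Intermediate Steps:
$d{\left(W \right)} = 25$ ($d{\left(W \right)} = 5^{2} = 25$)
$256178 - d{\left(-615 \right)} = 256178 - 25 = 256153$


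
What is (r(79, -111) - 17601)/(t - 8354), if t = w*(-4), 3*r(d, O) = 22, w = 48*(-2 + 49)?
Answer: 52781/52134 ≈ 1.0124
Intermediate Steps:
w = 2256 (w = 48*47 = 2256)
r(d, O) = 22/3 (r(d, O) = (⅓)*22 = 22/3)
t = -9024 (t = 2256*(-4) = -9024)
(r(79, -111) - 17601)/(t - 8354) = (22/3 - 17601)/(-9024 - 8354) = -52781/3/(-17378) = -52781/3*(-1/17378) = 52781/52134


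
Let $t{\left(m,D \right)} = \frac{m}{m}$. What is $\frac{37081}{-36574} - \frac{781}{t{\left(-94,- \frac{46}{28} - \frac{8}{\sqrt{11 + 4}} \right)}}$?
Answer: $- \frac{28601375}{36574} \approx -782.01$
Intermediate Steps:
$t{\left(m,D \right)} = 1$
$\frac{37081}{-36574} - \frac{781}{t{\left(-94,- \frac{46}{28} - \frac{8}{\sqrt{11 + 4}} \right)}} = \frac{37081}{-36574} - \frac{781}{1} = 37081 \left(- \frac{1}{36574}\right) - 781 = - \frac{37081}{36574} - 781 = - \frac{28601375}{36574}$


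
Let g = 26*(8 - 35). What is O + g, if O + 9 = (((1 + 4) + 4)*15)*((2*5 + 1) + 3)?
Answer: 1179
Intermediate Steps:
O = 1881 (O = -9 + (((1 + 4) + 4)*15)*((2*5 + 1) + 3) = -9 + ((5 + 4)*15)*((10 + 1) + 3) = -9 + (9*15)*(11 + 3) = -9 + 135*14 = -9 + 1890 = 1881)
g = -702 (g = 26*(-27) = -702)
O + g = 1881 - 702 = 1179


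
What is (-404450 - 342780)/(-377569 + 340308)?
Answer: 747230/37261 ≈ 20.054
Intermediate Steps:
(-404450 - 342780)/(-377569 + 340308) = -747230/(-37261) = -747230*(-1/37261) = 747230/37261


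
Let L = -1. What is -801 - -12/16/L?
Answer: -3207/4 ≈ -801.75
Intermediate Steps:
-801 - -12/16/L = -801 - -12/16/(-1) = -801 - (1/16)*(-12)*(-1) = -801 - (-3)*(-1)/4 = -801 - 1*3/4 = -801 - 3/4 = -3207/4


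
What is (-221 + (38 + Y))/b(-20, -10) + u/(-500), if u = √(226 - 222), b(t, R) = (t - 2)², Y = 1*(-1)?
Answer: -11621/30250 ≈ -0.38417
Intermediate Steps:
Y = -1
b(t, R) = (-2 + t)²
u = 2 (u = √4 = 2)
(-221 + (38 + Y))/b(-20, -10) + u/(-500) = (-221 + (38 - 1))/((-2 - 20)²) + 2/(-500) = (-221 + 37)/((-22)²) + 2*(-1/500) = -184/484 - 1/250 = -184*1/484 - 1/250 = -46/121 - 1/250 = -11621/30250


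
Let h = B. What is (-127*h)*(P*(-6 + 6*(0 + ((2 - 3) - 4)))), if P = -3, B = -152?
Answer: 2084832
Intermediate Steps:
h = -152
(-127*h)*(P*(-6 + 6*(0 + ((2 - 3) - 4)))) = (-127*(-152))*(-3*(-6 + 6*(0 + ((2 - 3) - 4)))) = 19304*(-3*(-6 + 6*(0 + (-1 - 4)))) = 19304*(-3*(-6 + 6*(0 - 5))) = 19304*(-3*(-6 + 6*(-5))) = 19304*(-3*(-6 - 30)) = 19304*(-3*(-36)) = 19304*108 = 2084832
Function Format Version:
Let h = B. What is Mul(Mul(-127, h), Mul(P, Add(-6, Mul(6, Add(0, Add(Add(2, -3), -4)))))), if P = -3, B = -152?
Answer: 2084832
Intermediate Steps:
h = -152
Mul(Mul(-127, h), Mul(P, Add(-6, Mul(6, Add(0, Add(Add(2, -3), -4)))))) = Mul(Mul(-127, -152), Mul(-3, Add(-6, Mul(6, Add(0, Add(Add(2, -3), -4)))))) = Mul(19304, Mul(-3, Add(-6, Mul(6, Add(0, Add(-1, -4)))))) = Mul(19304, Mul(-3, Add(-6, Mul(6, Add(0, -5))))) = Mul(19304, Mul(-3, Add(-6, Mul(6, -5)))) = Mul(19304, Mul(-3, Add(-6, -30))) = Mul(19304, Mul(-3, -36)) = Mul(19304, 108) = 2084832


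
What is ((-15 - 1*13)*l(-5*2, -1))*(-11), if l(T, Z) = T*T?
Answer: 30800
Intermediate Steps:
l(T, Z) = T**2
((-15 - 1*13)*l(-5*2, -1))*(-11) = ((-15 - 1*13)*(-5*2)**2)*(-11) = ((-15 - 13)*(-10)**2)*(-11) = -28*100*(-11) = -2800*(-11) = 30800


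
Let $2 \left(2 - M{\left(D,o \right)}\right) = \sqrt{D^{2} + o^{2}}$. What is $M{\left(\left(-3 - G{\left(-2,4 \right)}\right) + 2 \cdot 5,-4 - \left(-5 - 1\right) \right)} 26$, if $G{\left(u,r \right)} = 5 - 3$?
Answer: $52 - 13 \sqrt{29} \approx -18.007$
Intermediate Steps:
$G{\left(u,r \right)} = 2$ ($G{\left(u,r \right)} = 5 - 3 = 2$)
$M{\left(D,o \right)} = 2 - \frac{\sqrt{D^{2} + o^{2}}}{2}$
$M{\left(\left(-3 - G{\left(-2,4 \right)}\right) + 2 \cdot 5,-4 - \left(-5 - 1\right) \right)} 26 = \left(2 - \frac{\sqrt{\left(\left(-3 - 2\right) + 2 \cdot 5\right)^{2} + \left(-4 - \left(-5 - 1\right)\right)^{2}}}{2}\right) 26 = \left(2 - \frac{\sqrt{\left(\left(-3 - 2\right) + 10\right)^{2} + \left(-4 - \left(-5 - 1\right)\right)^{2}}}{2}\right) 26 = \left(2 - \frac{\sqrt{\left(-5 + 10\right)^{2} + \left(-4 - -6\right)^{2}}}{2}\right) 26 = \left(2 - \frac{\sqrt{5^{2} + \left(-4 + 6\right)^{2}}}{2}\right) 26 = \left(2 - \frac{\sqrt{25 + 2^{2}}}{2}\right) 26 = \left(2 - \frac{\sqrt{25 + 4}}{2}\right) 26 = \left(2 - \frac{\sqrt{29}}{2}\right) 26 = 52 - 13 \sqrt{29}$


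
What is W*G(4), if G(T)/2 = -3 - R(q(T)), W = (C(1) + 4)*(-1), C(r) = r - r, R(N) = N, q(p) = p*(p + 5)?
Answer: 312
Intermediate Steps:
q(p) = p*(5 + p)
C(r) = 0
W = -4 (W = (0 + 4)*(-1) = 4*(-1) = -4)
G(T) = -6 - 2*T*(5 + T) (G(T) = 2*(-3 - T*(5 + T)) = -6 - 2*T*(5 + T))
W*G(4) = -4*(-6 - 2*4*(5 + 4)) = -4*(-6 - 2*4*9) = -4*(-6 - 72) = -4*(-78) = 312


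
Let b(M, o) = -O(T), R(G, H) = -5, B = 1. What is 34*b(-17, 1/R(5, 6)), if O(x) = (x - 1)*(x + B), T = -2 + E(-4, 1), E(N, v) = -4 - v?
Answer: -1632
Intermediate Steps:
T = -7 (T = -2 + (-4 - 1*1) = -2 + (-4 - 1) = -2 - 5 = -7)
O(x) = (1 + x)*(-1 + x) (O(x) = (x - 1)*(x + 1) = (-1 + x)*(1 + x) = (1 + x)*(-1 + x))
b(M, o) = -48 (b(M, o) = -(-1 + (-7)²) = -(-1 + 49) = -1*48 = -48)
34*b(-17, 1/R(5, 6)) = 34*(-48) = -1632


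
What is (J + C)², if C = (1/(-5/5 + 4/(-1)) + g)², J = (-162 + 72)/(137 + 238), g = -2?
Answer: 529/25 ≈ 21.160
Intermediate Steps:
J = -6/25 (J = -90/375 = -90*1/375 = -6/25 ≈ -0.24000)
C = 121/25 (C = (1/(-5/5 + 4/(-1)) - 2)² = (1/(-5*⅕ + 4*(-1)) - 2)² = (1/(-1 - 4) - 2)² = (1/(-5) - 2)² = (-⅕ - 2)² = (-11/5)² = 121/25 ≈ 4.8400)
(J + C)² = (-6/25 + 121/25)² = (23/5)² = 529/25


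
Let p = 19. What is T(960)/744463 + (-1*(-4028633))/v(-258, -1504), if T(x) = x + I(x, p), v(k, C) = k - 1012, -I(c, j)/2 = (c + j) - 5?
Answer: -2999169463839/945468010 ≈ -3172.2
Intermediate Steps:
I(c, j) = 10 - 2*c - 2*j (I(c, j) = -2*((c + j) - 5) = -2*(-5 + c + j) = 10 - 2*c - 2*j)
v(k, C) = -1012 + k
T(x) = -28 - x (T(x) = x + (10 - 2*x - 2*19) = x + (10 - 2*x - 38) = x + (-28 - 2*x) = -28 - x)
T(960)/744463 + (-1*(-4028633))/v(-258, -1504) = (-28 - 1*960)/744463 + (-1*(-4028633))/(-1012 - 258) = (-28 - 960)*(1/744463) + 4028633/(-1270) = -988*1/744463 + 4028633*(-1/1270) = -988/744463 - 4028633/1270 = -2999169463839/945468010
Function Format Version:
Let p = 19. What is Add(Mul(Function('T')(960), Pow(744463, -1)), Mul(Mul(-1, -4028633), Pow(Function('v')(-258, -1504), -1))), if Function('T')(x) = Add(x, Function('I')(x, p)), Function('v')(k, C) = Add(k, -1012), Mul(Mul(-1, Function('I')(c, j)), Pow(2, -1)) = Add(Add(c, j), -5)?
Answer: Rational(-2999169463839, 945468010) ≈ -3172.2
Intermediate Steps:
Function('I')(c, j) = Add(10, Mul(-2, c), Mul(-2, j)) (Function('I')(c, j) = Mul(-2, Add(Add(c, j), -5)) = Mul(-2, Add(-5, c, j)) = Add(10, Mul(-2, c), Mul(-2, j)))
Function('v')(k, C) = Add(-1012, k)
Function('T')(x) = Add(-28, Mul(-1, x)) (Function('T')(x) = Add(x, Add(10, Mul(-2, x), Mul(-2, 19))) = Add(x, Add(10, Mul(-2, x), -38)) = Add(x, Add(-28, Mul(-2, x))) = Add(-28, Mul(-1, x)))
Add(Mul(Function('T')(960), Pow(744463, -1)), Mul(Mul(-1, -4028633), Pow(Function('v')(-258, -1504), -1))) = Add(Mul(Add(-28, Mul(-1, 960)), Pow(744463, -1)), Mul(Mul(-1, -4028633), Pow(Add(-1012, -258), -1))) = Add(Mul(Add(-28, -960), Rational(1, 744463)), Mul(4028633, Pow(-1270, -1))) = Add(Mul(-988, Rational(1, 744463)), Mul(4028633, Rational(-1, 1270))) = Add(Rational(-988, 744463), Rational(-4028633, 1270)) = Rational(-2999169463839, 945468010)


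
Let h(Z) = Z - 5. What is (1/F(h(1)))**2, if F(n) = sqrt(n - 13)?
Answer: -1/17 ≈ -0.058824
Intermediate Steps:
h(Z) = -5 + Z
F(n) = sqrt(-13 + n)
(1/F(h(1)))**2 = (1/(sqrt(-13 + (-5 + 1))))**2 = (1/(sqrt(-13 - 4)))**2 = (1/(sqrt(-17)))**2 = (1/(I*sqrt(17)))**2 = (-I*sqrt(17)/17)**2 = -1/17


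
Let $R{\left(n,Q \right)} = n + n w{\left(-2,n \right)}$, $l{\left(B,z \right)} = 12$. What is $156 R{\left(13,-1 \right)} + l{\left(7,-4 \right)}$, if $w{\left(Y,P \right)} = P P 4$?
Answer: $1372968$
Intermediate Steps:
$w{\left(Y,P \right)} = 4 P^{2}$ ($w{\left(Y,P \right)} = P^{2} \cdot 4 = 4 P^{2}$)
$R{\left(n,Q \right)} = n + 4 n^{3}$ ($R{\left(n,Q \right)} = n + n 4 n^{2} = n + 4 n^{3}$)
$156 R{\left(13,-1 \right)} + l{\left(7,-4 \right)} = 156 \left(13 + 4 \cdot 13^{3}\right) + 12 = 156 \left(13 + 4 \cdot 2197\right) + 12 = 156 \left(13 + 8788\right) + 12 = 156 \cdot 8801 + 12 = 1372956 + 12 = 1372968$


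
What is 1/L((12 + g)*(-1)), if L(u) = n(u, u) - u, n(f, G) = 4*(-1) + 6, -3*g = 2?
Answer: 3/40 ≈ 0.075000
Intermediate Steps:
g = -2/3 (g = -1/3*2 = -2/3 ≈ -0.66667)
n(f, G) = 2 (n(f, G) = -4 + 6 = 2)
L(u) = 2 - u
1/L((12 + g)*(-1)) = 1/(2 - (12 - 2/3)*(-1)) = 1/(2 - 34*(-1)/3) = 1/(2 - 1*(-34/3)) = 1/(2 + 34/3) = 1/(40/3) = 3/40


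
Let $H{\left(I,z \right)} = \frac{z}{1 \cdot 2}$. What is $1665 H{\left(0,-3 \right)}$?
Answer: $- \frac{4995}{2} \approx -2497.5$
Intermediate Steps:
$H{\left(I,z \right)} = \frac{z}{2}$
$1665 H{\left(0,-3 \right)} = 1665 \cdot \frac{1}{2} \left(-3\right) = 1665 \left(- \frac{3}{2}\right) = - \frac{4995}{2}$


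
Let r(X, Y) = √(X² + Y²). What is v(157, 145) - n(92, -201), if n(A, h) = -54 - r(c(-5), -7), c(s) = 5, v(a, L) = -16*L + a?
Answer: -2109 + √74 ≈ -2100.4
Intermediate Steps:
v(a, L) = a - 16*L
n(A, h) = -54 - √74 (n(A, h) = -54 - √(5² + (-7)²) = -54 - √(25 + 49) = -54 - √74)
v(157, 145) - n(92, -201) = (157 - 16*145) - (-54 - √74) = (157 - 2320) + (54 + √74) = -2163 + (54 + √74) = -2109 + √74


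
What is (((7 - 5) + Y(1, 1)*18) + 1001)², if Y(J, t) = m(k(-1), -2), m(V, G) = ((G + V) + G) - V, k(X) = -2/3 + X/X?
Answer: 866761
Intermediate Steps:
k(X) = ⅓ (k(X) = -2*⅓ + 1 = -⅔ + 1 = ⅓)
m(V, G) = 2*G (m(V, G) = (V + 2*G) - V = 2*G)
Y(J, t) = -4 (Y(J, t) = 2*(-2) = -4)
(((7 - 5) + Y(1, 1)*18) + 1001)² = (((7 - 5) - 4*18) + 1001)² = ((2 - 72) + 1001)² = (-70 + 1001)² = 931² = 866761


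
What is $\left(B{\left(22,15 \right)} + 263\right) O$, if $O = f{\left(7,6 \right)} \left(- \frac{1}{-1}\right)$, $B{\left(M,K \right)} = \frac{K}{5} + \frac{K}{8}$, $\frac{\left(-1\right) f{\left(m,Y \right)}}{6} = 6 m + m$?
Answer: $- \frac{315021}{4} \approx -78755.0$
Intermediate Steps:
$f{\left(m,Y \right)} = - 42 m$ ($f{\left(m,Y \right)} = - 6 \left(6 m + m\right) = - 6 \cdot 7 m = - 42 m$)
$B{\left(M,K \right)} = \frac{13 K}{40}$ ($B{\left(M,K \right)} = K \frac{1}{5} + K \frac{1}{8} = \frac{K}{5} + \frac{K}{8} = \frac{13 K}{40}$)
$O = -294$ ($O = \left(-42\right) 7 \left(- \frac{1}{-1}\right) = - 294 \left(\left(-1\right) \left(-1\right)\right) = \left(-294\right) 1 = -294$)
$\left(B{\left(22,15 \right)} + 263\right) O = \left(\frac{13}{40} \cdot 15 + 263\right) \left(-294\right) = \left(\frac{39}{8} + 263\right) \left(-294\right) = \frac{2143}{8} \left(-294\right) = - \frac{315021}{4}$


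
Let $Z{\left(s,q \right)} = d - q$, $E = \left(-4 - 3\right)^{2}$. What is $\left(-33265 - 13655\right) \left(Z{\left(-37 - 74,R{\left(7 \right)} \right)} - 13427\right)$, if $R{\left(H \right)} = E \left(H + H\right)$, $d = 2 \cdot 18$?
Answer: $660492840$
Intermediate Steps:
$d = 36$
$E = 49$ ($E = \left(-7\right)^{2} = 49$)
$R{\left(H \right)} = 98 H$ ($R{\left(H \right)} = 49 \left(H + H\right) = 49 \cdot 2 H = 98 H$)
$Z{\left(s,q \right)} = 36 - q$
$\left(-33265 - 13655\right) \left(Z{\left(-37 - 74,R{\left(7 \right)} \right)} - 13427\right) = \left(-33265 - 13655\right) \left(\left(36 - 98 \cdot 7\right) - 13427\right) = - 46920 \left(\left(36 - 686\right) - 13427\right) = - 46920 \left(-650 - 13427\right) = \left(-46920\right) \left(-14077\right) = 660492840$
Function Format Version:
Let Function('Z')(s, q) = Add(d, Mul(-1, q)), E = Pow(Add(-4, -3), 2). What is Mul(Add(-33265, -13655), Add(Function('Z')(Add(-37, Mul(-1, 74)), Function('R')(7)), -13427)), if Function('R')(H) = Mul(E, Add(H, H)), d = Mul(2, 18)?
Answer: 660492840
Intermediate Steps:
d = 36
E = 49 (E = Pow(-7, 2) = 49)
Function('R')(H) = Mul(98, H) (Function('R')(H) = Mul(49, Add(H, H)) = Mul(49, Mul(2, H)) = Mul(98, H))
Function('Z')(s, q) = Add(36, Mul(-1, q))
Mul(Add(-33265, -13655), Add(Function('Z')(Add(-37, Mul(-1, 74)), Function('R')(7)), -13427)) = Mul(Add(-33265, -13655), Add(Add(36, Mul(-1, Mul(98, 7))), -13427)) = Mul(-46920, Add(Add(36, Mul(-1, 686)), -13427)) = Mul(-46920, Add(Add(36, -686), -13427)) = Mul(-46920, Add(-650, -13427)) = Mul(-46920, -14077) = 660492840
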